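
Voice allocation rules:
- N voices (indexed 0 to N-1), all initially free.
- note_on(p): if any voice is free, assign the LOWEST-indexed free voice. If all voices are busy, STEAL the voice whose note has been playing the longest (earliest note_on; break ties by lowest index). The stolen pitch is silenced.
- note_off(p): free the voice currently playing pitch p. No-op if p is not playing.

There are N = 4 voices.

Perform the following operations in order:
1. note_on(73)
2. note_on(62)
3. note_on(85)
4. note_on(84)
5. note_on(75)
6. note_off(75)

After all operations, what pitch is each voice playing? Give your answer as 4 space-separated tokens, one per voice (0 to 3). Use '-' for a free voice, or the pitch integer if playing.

Op 1: note_on(73): voice 0 is free -> assigned | voices=[73 - - -]
Op 2: note_on(62): voice 1 is free -> assigned | voices=[73 62 - -]
Op 3: note_on(85): voice 2 is free -> assigned | voices=[73 62 85 -]
Op 4: note_on(84): voice 3 is free -> assigned | voices=[73 62 85 84]
Op 5: note_on(75): all voices busy, STEAL voice 0 (pitch 73, oldest) -> assign | voices=[75 62 85 84]
Op 6: note_off(75): free voice 0 | voices=[- 62 85 84]

Answer: - 62 85 84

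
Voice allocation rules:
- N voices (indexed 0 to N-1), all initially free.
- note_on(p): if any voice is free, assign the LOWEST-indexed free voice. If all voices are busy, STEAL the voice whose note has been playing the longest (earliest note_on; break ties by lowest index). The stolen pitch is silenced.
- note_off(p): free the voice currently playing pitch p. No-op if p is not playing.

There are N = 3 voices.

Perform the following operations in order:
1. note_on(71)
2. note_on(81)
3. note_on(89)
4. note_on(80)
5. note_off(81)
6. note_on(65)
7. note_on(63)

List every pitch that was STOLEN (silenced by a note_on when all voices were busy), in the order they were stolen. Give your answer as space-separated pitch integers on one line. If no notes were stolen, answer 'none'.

Answer: 71 89

Derivation:
Op 1: note_on(71): voice 0 is free -> assigned | voices=[71 - -]
Op 2: note_on(81): voice 1 is free -> assigned | voices=[71 81 -]
Op 3: note_on(89): voice 2 is free -> assigned | voices=[71 81 89]
Op 4: note_on(80): all voices busy, STEAL voice 0 (pitch 71, oldest) -> assign | voices=[80 81 89]
Op 5: note_off(81): free voice 1 | voices=[80 - 89]
Op 6: note_on(65): voice 1 is free -> assigned | voices=[80 65 89]
Op 7: note_on(63): all voices busy, STEAL voice 2 (pitch 89, oldest) -> assign | voices=[80 65 63]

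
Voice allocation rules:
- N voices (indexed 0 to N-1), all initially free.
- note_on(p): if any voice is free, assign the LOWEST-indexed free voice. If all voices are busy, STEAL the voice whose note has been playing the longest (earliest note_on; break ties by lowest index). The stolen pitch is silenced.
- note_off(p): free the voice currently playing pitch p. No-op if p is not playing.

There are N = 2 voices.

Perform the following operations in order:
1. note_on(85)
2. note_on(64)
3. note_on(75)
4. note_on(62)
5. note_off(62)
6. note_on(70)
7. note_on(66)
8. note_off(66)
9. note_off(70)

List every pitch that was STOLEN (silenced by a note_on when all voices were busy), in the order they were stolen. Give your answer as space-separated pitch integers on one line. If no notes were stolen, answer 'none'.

Answer: 85 64 75

Derivation:
Op 1: note_on(85): voice 0 is free -> assigned | voices=[85 -]
Op 2: note_on(64): voice 1 is free -> assigned | voices=[85 64]
Op 3: note_on(75): all voices busy, STEAL voice 0 (pitch 85, oldest) -> assign | voices=[75 64]
Op 4: note_on(62): all voices busy, STEAL voice 1 (pitch 64, oldest) -> assign | voices=[75 62]
Op 5: note_off(62): free voice 1 | voices=[75 -]
Op 6: note_on(70): voice 1 is free -> assigned | voices=[75 70]
Op 7: note_on(66): all voices busy, STEAL voice 0 (pitch 75, oldest) -> assign | voices=[66 70]
Op 8: note_off(66): free voice 0 | voices=[- 70]
Op 9: note_off(70): free voice 1 | voices=[- -]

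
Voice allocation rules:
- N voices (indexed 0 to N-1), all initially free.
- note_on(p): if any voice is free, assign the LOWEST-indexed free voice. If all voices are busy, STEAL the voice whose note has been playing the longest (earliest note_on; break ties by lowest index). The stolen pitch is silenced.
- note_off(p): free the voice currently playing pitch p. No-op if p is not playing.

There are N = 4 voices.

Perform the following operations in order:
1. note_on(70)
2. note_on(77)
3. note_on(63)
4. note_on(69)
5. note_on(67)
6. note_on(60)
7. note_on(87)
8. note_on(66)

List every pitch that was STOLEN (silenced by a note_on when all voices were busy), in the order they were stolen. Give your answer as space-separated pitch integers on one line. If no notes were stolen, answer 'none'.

Answer: 70 77 63 69

Derivation:
Op 1: note_on(70): voice 0 is free -> assigned | voices=[70 - - -]
Op 2: note_on(77): voice 1 is free -> assigned | voices=[70 77 - -]
Op 3: note_on(63): voice 2 is free -> assigned | voices=[70 77 63 -]
Op 4: note_on(69): voice 3 is free -> assigned | voices=[70 77 63 69]
Op 5: note_on(67): all voices busy, STEAL voice 0 (pitch 70, oldest) -> assign | voices=[67 77 63 69]
Op 6: note_on(60): all voices busy, STEAL voice 1 (pitch 77, oldest) -> assign | voices=[67 60 63 69]
Op 7: note_on(87): all voices busy, STEAL voice 2 (pitch 63, oldest) -> assign | voices=[67 60 87 69]
Op 8: note_on(66): all voices busy, STEAL voice 3 (pitch 69, oldest) -> assign | voices=[67 60 87 66]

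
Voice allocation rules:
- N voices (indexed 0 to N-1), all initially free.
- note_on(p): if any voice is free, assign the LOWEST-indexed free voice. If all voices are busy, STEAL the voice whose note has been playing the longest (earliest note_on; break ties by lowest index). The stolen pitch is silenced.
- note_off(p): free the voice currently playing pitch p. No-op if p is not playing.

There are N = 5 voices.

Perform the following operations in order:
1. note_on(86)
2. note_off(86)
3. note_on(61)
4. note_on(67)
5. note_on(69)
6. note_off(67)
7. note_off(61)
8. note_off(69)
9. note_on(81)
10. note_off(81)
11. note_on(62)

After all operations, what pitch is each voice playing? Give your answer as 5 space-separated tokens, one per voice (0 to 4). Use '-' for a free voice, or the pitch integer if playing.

Op 1: note_on(86): voice 0 is free -> assigned | voices=[86 - - - -]
Op 2: note_off(86): free voice 0 | voices=[- - - - -]
Op 3: note_on(61): voice 0 is free -> assigned | voices=[61 - - - -]
Op 4: note_on(67): voice 1 is free -> assigned | voices=[61 67 - - -]
Op 5: note_on(69): voice 2 is free -> assigned | voices=[61 67 69 - -]
Op 6: note_off(67): free voice 1 | voices=[61 - 69 - -]
Op 7: note_off(61): free voice 0 | voices=[- - 69 - -]
Op 8: note_off(69): free voice 2 | voices=[- - - - -]
Op 9: note_on(81): voice 0 is free -> assigned | voices=[81 - - - -]
Op 10: note_off(81): free voice 0 | voices=[- - - - -]
Op 11: note_on(62): voice 0 is free -> assigned | voices=[62 - - - -]

Answer: 62 - - - -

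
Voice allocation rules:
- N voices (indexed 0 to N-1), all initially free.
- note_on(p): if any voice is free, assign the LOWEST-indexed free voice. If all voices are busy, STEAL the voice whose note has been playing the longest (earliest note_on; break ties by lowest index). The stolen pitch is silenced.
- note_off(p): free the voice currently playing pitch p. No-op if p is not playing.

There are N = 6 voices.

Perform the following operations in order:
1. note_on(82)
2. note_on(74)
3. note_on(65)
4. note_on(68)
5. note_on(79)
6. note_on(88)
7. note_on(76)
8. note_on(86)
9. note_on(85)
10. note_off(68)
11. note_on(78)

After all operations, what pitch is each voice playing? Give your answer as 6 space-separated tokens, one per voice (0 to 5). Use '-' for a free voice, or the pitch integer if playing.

Answer: 76 86 85 78 79 88

Derivation:
Op 1: note_on(82): voice 0 is free -> assigned | voices=[82 - - - - -]
Op 2: note_on(74): voice 1 is free -> assigned | voices=[82 74 - - - -]
Op 3: note_on(65): voice 2 is free -> assigned | voices=[82 74 65 - - -]
Op 4: note_on(68): voice 3 is free -> assigned | voices=[82 74 65 68 - -]
Op 5: note_on(79): voice 4 is free -> assigned | voices=[82 74 65 68 79 -]
Op 6: note_on(88): voice 5 is free -> assigned | voices=[82 74 65 68 79 88]
Op 7: note_on(76): all voices busy, STEAL voice 0 (pitch 82, oldest) -> assign | voices=[76 74 65 68 79 88]
Op 8: note_on(86): all voices busy, STEAL voice 1 (pitch 74, oldest) -> assign | voices=[76 86 65 68 79 88]
Op 9: note_on(85): all voices busy, STEAL voice 2 (pitch 65, oldest) -> assign | voices=[76 86 85 68 79 88]
Op 10: note_off(68): free voice 3 | voices=[76 86 85 - 79 88]
Op 11: note_on(78): voice 3 is free -> assigned | voices=[76 86 85 78 79 88]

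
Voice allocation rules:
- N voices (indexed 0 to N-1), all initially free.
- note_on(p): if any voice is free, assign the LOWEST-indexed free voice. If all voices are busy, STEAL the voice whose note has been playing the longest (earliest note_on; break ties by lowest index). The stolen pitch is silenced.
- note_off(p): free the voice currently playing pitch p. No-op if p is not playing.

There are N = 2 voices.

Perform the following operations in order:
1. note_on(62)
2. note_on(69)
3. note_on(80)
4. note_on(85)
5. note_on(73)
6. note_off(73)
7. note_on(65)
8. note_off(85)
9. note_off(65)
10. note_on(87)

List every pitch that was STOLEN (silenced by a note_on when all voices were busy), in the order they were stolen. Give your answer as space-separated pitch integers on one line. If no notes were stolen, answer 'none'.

Op 1: note_on(62): voice 0 is free -> assigned | voices=[62 -]
Op 2: note_on(69): voice 1 is free -> assigned | voices=[62 69]
Op 3: note_on(80): all voices busy, STEAL voice 0 (pitch 62, oldest) -> assign | voices=[80 69]
Op 4: note_on(85): all voices busy, STEAL voice 1 (pitch 69, oldest) -> assign | voices=[80 85]
Op 5: note_on(73): all voices busy, STEAL voice 0 (pitch 80, oldest) -> assign | voices=[73 85]
Op 6: note_off(73): free voice 0 | voices=[- 85]
Op 7: note_on(65): voice 0 is free -> assigned | voices=[65 85]
Op 8: note_off(85): free voice 1 | voices=[65 -]
Op 9: note_off(65): free voice 0 | voices=[- -]
Op 10: note_on(87): voice 0 is free -> assigned | voices=[87 -]

Answer: 62 69 80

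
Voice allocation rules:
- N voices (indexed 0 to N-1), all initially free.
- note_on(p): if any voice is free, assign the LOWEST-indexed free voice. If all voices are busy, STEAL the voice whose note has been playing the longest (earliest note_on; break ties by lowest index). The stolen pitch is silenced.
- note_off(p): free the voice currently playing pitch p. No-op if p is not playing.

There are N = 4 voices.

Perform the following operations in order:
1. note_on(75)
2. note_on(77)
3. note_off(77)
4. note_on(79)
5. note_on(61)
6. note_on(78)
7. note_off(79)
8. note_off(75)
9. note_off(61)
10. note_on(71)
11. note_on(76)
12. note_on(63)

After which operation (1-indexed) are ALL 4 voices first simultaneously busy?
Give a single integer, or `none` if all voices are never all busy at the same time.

Answer: 6

Derivation:
Op 1: note_on(75): voice 0 is free -> assigned | voices=[75 - - -]
Op 2: note_on(77): voice 1 is free -> assigned | voices=[75 77 - -]
Op 3: note_off(77): free voice 1 | voices=[75 - - -]
Op 4: note_on(79): voice 1 is free -> assigned | voices=[75 79 - -]
Op 5: note_on(61): voice 2 is free -> assigned | voices=[75 79 61 -]
Op 6: note_on(78): voice 3 is free -> assigned | voices=[75 79 61 78]
Op 7: note_off(79): free voice 1 | voices=[75 - 61 78]
Op 8: note_off(75): free voice 0 | voices=[- - 61 78]
Op 9: note_off(61): free voice 2 | voices=[- - - 78]
Op 10: note_on(71): voice 0 is free -> assigned | voices=[71 - - 78]
Op 11: note_on(76): voice 1 is free -> assigned | voices=[71 76 - 78]
Op 12: note_on(63): voice 2 is free -> assigned | voices=[71 76 63 78]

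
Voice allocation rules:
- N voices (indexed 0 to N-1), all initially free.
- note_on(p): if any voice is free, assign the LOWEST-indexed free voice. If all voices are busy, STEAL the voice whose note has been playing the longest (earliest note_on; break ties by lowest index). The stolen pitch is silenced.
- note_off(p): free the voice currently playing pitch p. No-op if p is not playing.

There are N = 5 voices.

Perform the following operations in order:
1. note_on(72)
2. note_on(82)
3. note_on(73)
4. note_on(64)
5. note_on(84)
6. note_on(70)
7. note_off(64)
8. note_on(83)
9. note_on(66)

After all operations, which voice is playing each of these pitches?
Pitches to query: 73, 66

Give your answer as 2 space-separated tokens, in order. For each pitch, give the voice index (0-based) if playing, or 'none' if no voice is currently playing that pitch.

Op 1: note_on(72): voice 0 is free -> assigned | voices=[72 - - - -]
Op 2: note_on(82): voice 1 is free -> assigned | voices=[72 82 - - -]
Op 3: note_on(73): voice 2 is free -> assigned | voices=[72 82 73 - -]
Op 4: note_on(64): voice 3 is free -> assigned | voices=[72 82 73 64 -]
Op 5: note_on(84): voice 4 is free -> assigned | voices=[72 82 73 64 84]
Op 6: note_on(70): all voices busy, STEAL voice 0 (pitch 72, oldest) -> assign | voices=[70 82 73 64 84]
Op 7: note_off(64): free voice 3 | voices=[70 82 73 - 84]
Op 8: note_on(83): voice 3 is free -> assigned | voices=[70 82 73 83 84]
Op 9: note_on(66): all voices busy, STEAL voice 1 (pitch 82, oldest) -> assign | voices=[70 66 73 83 84]

Answer: 2 1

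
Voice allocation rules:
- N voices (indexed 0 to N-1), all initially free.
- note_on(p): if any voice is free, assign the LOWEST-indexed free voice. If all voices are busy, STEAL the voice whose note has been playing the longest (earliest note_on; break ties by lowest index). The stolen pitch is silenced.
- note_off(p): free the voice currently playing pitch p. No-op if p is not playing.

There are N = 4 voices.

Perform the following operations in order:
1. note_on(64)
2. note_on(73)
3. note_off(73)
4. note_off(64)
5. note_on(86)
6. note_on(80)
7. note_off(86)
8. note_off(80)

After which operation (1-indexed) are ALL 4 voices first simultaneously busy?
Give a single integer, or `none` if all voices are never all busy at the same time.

Op 1: note_on(64): voice 0 is free -> assigned | voices=[64 - - -]
Op 2: note_on(73): voice 1 is free -> assigned | voices=[64 73 - -]
Op 3: note_off(73): free voice 1 | voices=[64 - - -]
Op 4: note_off(64): free voice 0 | voices=[- - - -]
Op 5: note_on(86): voice 0 is free -> assigned | voices=[86 - - -]
Op 6: note_on(80): voice 1 is free -> assigned | voices=[86 80 - -]
Op 7: note_off(86): free voice 0 | voices=[- 80 - -]
Op 8: note_off(80): free voice 1 | voices=[- - - -]

Answer: none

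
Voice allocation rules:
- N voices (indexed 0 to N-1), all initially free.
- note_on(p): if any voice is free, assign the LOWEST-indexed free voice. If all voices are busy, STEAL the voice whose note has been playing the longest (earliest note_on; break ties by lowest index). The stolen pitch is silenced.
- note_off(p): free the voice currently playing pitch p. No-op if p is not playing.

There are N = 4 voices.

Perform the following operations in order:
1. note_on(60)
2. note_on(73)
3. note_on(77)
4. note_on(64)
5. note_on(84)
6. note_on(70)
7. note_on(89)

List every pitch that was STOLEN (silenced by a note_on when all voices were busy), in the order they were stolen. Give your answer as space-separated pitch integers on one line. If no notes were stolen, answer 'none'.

Op 1: note_on(60): voice 0 is free -> assigned | voices=[60 - - -]
Op 2: note_on(73): voice 1 is free -> assigned | voices=[60 73 - -]
Op 3: note_on(77): voice 2 is free -> assigned | voices=[60 73 77 -]
Op 4: note_on(64): voice 3 is free -> assigned | voices=[60 73 77 64]
Op 5: note_on(84): all voices busy, STEAL voice 0 (pitch 60, oldest) -> assign | voices=[84 73 77 64]
Op 6: note_on(70): all voices busy, STEAL voice 1 (pitch 73, oldest) -> assign | voices=[84 70 77 64]
Op 7: note_on(89): all voices busy, STEAL voice 2 (pitch 77, oldest) -> assign | voices=[84 70 89 64]

Answer: 60 73 77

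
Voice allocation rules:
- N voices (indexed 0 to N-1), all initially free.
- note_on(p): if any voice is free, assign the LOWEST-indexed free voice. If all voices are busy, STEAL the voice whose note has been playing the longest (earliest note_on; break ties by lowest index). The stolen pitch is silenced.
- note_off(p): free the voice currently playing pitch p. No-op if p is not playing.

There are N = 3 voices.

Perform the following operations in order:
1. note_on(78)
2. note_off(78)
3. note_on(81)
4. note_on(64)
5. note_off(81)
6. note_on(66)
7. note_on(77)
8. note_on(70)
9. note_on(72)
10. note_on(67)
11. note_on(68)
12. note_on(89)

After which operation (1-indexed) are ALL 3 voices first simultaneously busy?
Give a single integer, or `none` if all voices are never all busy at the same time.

Op 1: note_on(78): voice 0 is free -> assigned | voices=[78 - -]
Op 2: note_off(78): free voice 0 | voices=[- - -]
Op 3: note_on(81): voice 0 is free -> assigned | voices=[81 - -]
Op 4: note_on(64): voice 1 is free -> assigned | voices=[81 64 -]
Op 5: note_off(81): free voice 0 | voices=[- 64 -]
Op 6: note_on(66): voice 0 is free -> assigned | voices=[66 64 -]
Op 7: note_on(77): voice 2 is free -> assigned | voices=[66 64 77]
Op 8: note_on(70): all voices busy, STEAL voice 1 (pitch 64, oldest) -> assign | voices=[66 70 77]
Op 9: note_on(72): all voices busy, STEAL voice 0 (pitch 66, oldest) -> assign | voices=[72 70 77]
Op 10: note_on(67): all voices busy, STEAL voice 2 (pitch 77, oldest) -> assign | voices=[72 70 67]
Op 11: note_on(68): all voices busy, STEAL voice 1 (pitch 70, oldest) -> assign | voices=[72 68 67]
Op 12: note_on(89): all voices busy, STEAL voice 0 (pitch 72, oldest) -> assign | voices=[89 68 67]

Answer: 7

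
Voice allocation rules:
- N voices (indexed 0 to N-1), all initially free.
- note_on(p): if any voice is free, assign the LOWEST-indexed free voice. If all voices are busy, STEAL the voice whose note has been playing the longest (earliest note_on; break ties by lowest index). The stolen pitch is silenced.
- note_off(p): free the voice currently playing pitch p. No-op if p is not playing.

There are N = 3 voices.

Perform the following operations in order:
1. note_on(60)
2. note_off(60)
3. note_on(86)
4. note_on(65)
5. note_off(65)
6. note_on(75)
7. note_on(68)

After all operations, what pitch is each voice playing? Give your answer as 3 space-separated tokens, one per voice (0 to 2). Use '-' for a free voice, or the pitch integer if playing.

Answer: 86 75 68

Derivation:
Op 1: note_on(60): voice 0 is free -> assigned | voices=[60 - -]
Op 2: note_off(60): free voice 0 | voices=[- - -]
Op 3: note_on(86): voice 0 is free -> assigned | voices=[86 - -]
Op 4: note_on(65): voice 1 is free -> assigned | voices=[86 65 -]
Op 5: note_off(65): free voice 1 | voices=[86 - -]
Op 6: note_on(75): voice 1 is free -> assigned | voices=[86 75 -]
Op 7: note_on(68): voice 2 is free -> assigned | voices=[86 75 68]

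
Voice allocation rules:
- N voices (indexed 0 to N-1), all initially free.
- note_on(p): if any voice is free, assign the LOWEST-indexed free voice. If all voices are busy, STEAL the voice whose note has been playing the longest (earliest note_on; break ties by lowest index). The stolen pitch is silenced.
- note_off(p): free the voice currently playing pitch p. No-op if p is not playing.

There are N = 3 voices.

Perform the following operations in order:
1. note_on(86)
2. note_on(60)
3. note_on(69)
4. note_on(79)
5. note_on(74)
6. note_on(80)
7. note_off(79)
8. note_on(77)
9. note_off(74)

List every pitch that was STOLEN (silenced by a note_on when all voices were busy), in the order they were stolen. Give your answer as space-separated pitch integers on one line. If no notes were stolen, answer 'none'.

Answer: 86 60 69

Derivation:
Op 1: note_on(86): voice 0 is free -> assigned | voices=[86 - -]
Op 2: note_on(60): voice 1 is free -> assigned | voices=[86 60 -]
Op 3: note_on(69): voice 2 is free -> assigned | voices=[86 60 69]
Op 4: note_on(79): all voices busy, STEAL voice 0 (pitch 86, oldest) -> assign | voices=[79 60 69]
Op 5: note_on(74): all voices busy, STEAL voice 1 (pitch 60, oldest) -> assign | voices=[79 74 69]
Op 6: note_on(80): all voices busy, STEAL voice 2 (pitch 69, oldest) -> assign | voices=[79 74 80]
Op 7: note_off(79): free voice 0 | voices=[- 74 80]
Op 8: note_on(77): voice 0 is free -> assigned | voices=[77 74 80]
Op 9: note_off(74): free voice 1 | voices=[77 - 80]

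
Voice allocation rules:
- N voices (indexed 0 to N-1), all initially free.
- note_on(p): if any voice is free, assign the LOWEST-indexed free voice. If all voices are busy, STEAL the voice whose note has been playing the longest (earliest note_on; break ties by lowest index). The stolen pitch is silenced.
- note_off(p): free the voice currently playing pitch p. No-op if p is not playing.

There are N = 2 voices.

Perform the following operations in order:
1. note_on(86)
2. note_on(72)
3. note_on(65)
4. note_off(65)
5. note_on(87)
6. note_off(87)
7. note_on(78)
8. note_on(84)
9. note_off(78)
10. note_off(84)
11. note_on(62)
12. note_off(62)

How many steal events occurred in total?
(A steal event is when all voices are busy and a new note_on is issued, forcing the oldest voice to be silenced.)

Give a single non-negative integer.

Answer: 2

Derivation:
Op 1: note_on(86): voice 0 is free -> assigned | voices=[86 -]
Op 2: note_on(72): voice 1 is free -> assigned | voices=[86 72]
Op 3: note_on(65): all voices busy, STEAL voice 0 (pitch 86, oldest) -> assign | voices=[65 72]
Op 4: note_off(65): free voice 0 | voices=[- 72]
Op 5: note_on(87): voice 0 is free -> assigned | voices=[87 72]
Op 6: note_off(87): free voice 0 | voices=[- 72]
Op 7: note_on(78): voice 0 is free -> assigned | voices=[78 72]
Op 8: note_on(84): all voices busy, STEAL voice 1 (pitch 72, oldest) -> assign | voices=[78 84]
Op 9: note_off(78): free voice 0 | voices=[- 84]
Op 10: note_off(84): free voice 1 | voices=[- -]
Op 11: note_on(62): voice 0 is free -> assigned | voices=[62 -]
Op 12: note_off(62): free voice 0 | voices=[- -]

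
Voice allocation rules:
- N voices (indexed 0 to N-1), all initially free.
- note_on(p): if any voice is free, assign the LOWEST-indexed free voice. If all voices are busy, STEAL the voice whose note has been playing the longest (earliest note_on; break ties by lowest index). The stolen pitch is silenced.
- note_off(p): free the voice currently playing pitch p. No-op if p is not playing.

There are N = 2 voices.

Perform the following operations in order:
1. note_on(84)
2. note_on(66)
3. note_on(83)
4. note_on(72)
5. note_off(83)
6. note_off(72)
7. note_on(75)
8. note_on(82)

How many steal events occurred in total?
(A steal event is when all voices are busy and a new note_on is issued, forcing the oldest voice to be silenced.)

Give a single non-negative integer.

Op 1: note_on(84): voice 0 is free -> assigned | voices=[84 -]
Op 2: note_on(66): voice 1 is free -> assigned | voices=[84 66]
Op 3: note_on(83): all voices busy, STEAL voice 0 (pitch 84, oldest) -> assign | voices=[83 66]
Op 4: note_on(72): all voices busy, STEAL voice 1 (pitch 66, oldest) -> assign | voices=[83 72]
Op 5: note_off(83): free voice 0 | voices=[- 72]
Op 6: note_off(72): free voice 1 | voices=[- -]
Op 7: note_on(75): voice 0 is free -> assigned | voices=[75 -]
Op 8: note_on(82): voice 1 is free -> assigned | voices=[75 82]

Answer: 2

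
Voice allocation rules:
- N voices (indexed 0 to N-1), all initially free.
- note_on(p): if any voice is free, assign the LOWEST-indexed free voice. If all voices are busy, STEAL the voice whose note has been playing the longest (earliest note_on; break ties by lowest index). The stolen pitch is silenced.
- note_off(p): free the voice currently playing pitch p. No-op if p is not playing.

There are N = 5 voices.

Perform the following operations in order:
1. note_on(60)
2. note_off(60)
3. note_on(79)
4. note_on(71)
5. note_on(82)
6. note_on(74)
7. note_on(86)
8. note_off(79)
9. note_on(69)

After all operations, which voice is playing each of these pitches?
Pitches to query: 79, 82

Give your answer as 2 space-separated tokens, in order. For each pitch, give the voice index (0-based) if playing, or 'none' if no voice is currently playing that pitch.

Answer: none 2

Derivation:
Op 1: note_on(60): voice 0 is free -> assigned | voices=[60 - - - -]
Op 2: note_off(60): free voice 0 | voices=[- - - - -]
Op 3: note_on(79): voice 0 is free -> assigned | voices=[79 - - - -]
Op 4: note_on(71): voice 1 is free -> assigned | voices=[79 71 - - -]
Op 5: note_on(82): voice 2 is free -> assigned | voices=[79 71 82 - -]
Op 6: note_on(74): voice 3 is free -> assigned | voices=[79 71 82 74 -]
Op 7: note_on(86): voice 4 is free -> assigned | voices=[79 71 82 74 86]
Op 8: note_off(79): free voice 0 | voices=[- 71 82 74 86]
Op 9: note_on(69): voice 0 is free -> assigned | voices=[69 71 82 74 86]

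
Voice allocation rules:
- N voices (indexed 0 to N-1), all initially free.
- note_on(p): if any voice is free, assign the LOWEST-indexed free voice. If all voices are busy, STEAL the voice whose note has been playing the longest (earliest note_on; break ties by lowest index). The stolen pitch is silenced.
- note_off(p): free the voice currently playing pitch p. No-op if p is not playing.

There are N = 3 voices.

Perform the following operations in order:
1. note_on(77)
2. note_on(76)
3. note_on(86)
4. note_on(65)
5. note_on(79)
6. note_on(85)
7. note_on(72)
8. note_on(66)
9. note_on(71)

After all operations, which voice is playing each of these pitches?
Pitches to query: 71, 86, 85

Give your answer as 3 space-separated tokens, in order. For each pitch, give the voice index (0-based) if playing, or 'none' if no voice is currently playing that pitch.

Op 1: note_on(77): voice 0 is free -> assigned | voices=[77 - -]
Op 2: note_on(76): voice 1 is free -> assigned | voices=[77 76 -]
Op 3: note_on(86): voice 2 is free -> assigned | voices=[77 76 86]
Op 4: note_on(65): all voices busy, STEAL voice 0 (pitch 77, oldest) -> assign | voices=[65 76 86]
Op 5: note_on(79): all voices busy, STEAL voice 1 (pitch 76, oldest) -> assign | voices=[65 79 86]
Op 6: note_on(85): all voices busy, STEAL voice 2 (pitch 86, oldest) -> assign | voices=[65 79 85]
Op 7: note_on(72): all voices busy, STEAL voice 0 (pitch 65, oldest) -> assign | voices=[72 79 85]
Op 8: note_on(66): all voices busy, STEAL voice 1 (pitch 79, oldest) -> assign | voices=[72 66 85]
Op 9: note_on(71): all voices busy, STEAL voice 2 (pitch 85, oldest) -> assign | voices=[72 66 71]

Answer: 2 none none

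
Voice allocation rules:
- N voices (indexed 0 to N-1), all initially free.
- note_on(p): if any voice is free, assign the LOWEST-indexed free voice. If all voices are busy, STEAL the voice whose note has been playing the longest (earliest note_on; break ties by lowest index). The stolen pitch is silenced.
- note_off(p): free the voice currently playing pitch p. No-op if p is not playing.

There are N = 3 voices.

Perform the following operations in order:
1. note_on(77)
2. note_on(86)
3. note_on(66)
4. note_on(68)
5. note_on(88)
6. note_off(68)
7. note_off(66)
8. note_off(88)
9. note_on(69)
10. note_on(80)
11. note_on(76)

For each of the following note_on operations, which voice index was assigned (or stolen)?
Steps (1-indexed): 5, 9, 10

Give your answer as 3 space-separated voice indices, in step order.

Answer: 1 0 1

Derivation:
Op 1: note_on(77): voice 0 is free -> assigned | voices=[77 - -]
Op 2: note_on(86): voice 1 is free -> assigned | voices=[77 86 -]
Op 3: note_on(66): voice 2 is free -> assigned | voices=[77 86 66]
Op 4: note_on(68): all voices busy, STEAL voice 0 (pitch 77, oldest) -> assign | voices=[68 86 66]
Op 5: note_on(88): all voices busy, STEAL voice 1 (pitch 86, oldest) -> assign | voices=[68 88 66]
Op 6: note_off(68): free voice 0 | voices=[- 88 66]
Op 7: note_off(66): free voice 2 | voices=[- 88 -]
Op 8: note_off(88): free voice 1 | voices=[- - -]
Op 9: note_on(69): voice 0 is free -> assigned | voices=[69 - -]
Op 10: note_on(80): voice 1 is free -> assigned | voices=[69 80 -]
Op 11: note_on(76): voice 2 is free -> assigned | voices=[69 80 76]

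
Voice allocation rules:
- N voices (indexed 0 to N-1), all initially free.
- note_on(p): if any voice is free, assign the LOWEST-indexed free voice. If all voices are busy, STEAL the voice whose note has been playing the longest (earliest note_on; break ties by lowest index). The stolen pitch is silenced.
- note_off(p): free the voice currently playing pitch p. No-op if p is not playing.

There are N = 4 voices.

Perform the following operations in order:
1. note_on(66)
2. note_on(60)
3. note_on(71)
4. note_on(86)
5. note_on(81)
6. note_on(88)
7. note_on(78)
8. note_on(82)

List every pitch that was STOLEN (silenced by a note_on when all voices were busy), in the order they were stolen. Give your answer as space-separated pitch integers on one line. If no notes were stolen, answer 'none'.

Op 1: note_on(66): voice 0 is free -> assigned | voices=[66 - - -]
Op 2: note_on(60): voice 1 is free -> assigned | voices=[66 60 - -]
Op 3: note_on(71): voice 2 is free -> assigned | voices=[66 60 71 -]
Op 4: note_on(86): voice 3 is free -> assigned | voices=[66 60 71 86]
Op 5: note_on(81): all voices busy, STEAL voice 0 (pitch 66, oldest) -> assign | voices=[81 60 71 86]
Op 6: note_on(88): all voices busy, STEAL voice 1 (pitch 60, oldest) -> assign | voices=[81 88 71 86]
Op 7: note_on(78): all voices busy, STEAL voice 2 (pitch 71, oldest) -> assign | voices=[81 88 78 86]
Op 8: note_on(82): all voices busy, STEAL voice 3 (pitch 86, oldest) -> assign | voices=[81 88 78 82]

Answer: 66 60 71 86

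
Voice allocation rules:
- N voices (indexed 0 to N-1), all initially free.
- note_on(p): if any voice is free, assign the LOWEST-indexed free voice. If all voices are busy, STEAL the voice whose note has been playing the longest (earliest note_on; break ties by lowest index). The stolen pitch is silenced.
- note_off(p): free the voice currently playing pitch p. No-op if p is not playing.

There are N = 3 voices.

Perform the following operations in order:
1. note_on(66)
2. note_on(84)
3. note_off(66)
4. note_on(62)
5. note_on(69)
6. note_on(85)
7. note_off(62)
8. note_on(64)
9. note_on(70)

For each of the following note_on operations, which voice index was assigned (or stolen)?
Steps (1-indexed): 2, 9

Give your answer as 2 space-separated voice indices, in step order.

Op 1: note_on(66): voice 0 is free -> assigned | voices=[66 - -]
Op 2: note_on(84): voice 1 is free -> assigned | voices=[66 84 -]
Op 3: note_off(66): free voice 0 | voices=[- 84 -]
Op 4: note_on(62): voice 0 is free -> assigned | voices=[62 84 -]
Op 5: note_on(69): voice 2 is free -> assigned | voices=[62 84 69]
Op 6: note_on(85): all voices busy, STEAL voice 1 (pitch 84, oldest) -> assign | voices=[62 85 69]
Op 7: note_off(62): free voice 0 | voices=[- 85 69]
Op 8: note_on(64): voice 0 is free -> assigned | voices=[64 85 69]
Op 9: note_on(70): all voices busy, STEAL voice 2 (pitch 69, oldest) -> assign | voices=[64 85 70]

Answer: 1 2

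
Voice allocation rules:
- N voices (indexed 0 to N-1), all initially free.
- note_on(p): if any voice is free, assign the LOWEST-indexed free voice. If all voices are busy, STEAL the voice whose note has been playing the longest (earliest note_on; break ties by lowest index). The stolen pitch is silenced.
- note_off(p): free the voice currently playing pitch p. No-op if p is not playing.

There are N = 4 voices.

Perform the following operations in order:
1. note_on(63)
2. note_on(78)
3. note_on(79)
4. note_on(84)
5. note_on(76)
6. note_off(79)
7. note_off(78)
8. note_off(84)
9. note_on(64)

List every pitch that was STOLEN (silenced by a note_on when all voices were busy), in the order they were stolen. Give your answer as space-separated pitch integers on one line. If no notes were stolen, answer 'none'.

Answer: 63

Derivation:
Op 1: note_on(63): voice 0 is free -> assigned | voices=[63 - - -]
Op 2: note_on(78): voice 1 is free -> assigned | voices=[63 78 - -]
Op 3: note_on(79): voice 2 is free -> assigned | voices=[63 78 79 -]
Op 4: note_on(84): voice 3 is free -> assigned | voices=[63 78 79 84]
Op 5: note_on(76): all voices busy, STEAL voice 0 (pitch 63, oldest) -> assign | voices=[76 78 79 84]
Op 6: note_off(79): free voice 2 | voices=[76 78 - 84]
Op 7: note_off(78): free voice 1 | voices=[76 - - 84]
Op 8: note_off(84): free voice 3 | voices=[76 - - -]
Op 9: note_on(64): voice 1 is free -> assigned | voices=[76 64 - -]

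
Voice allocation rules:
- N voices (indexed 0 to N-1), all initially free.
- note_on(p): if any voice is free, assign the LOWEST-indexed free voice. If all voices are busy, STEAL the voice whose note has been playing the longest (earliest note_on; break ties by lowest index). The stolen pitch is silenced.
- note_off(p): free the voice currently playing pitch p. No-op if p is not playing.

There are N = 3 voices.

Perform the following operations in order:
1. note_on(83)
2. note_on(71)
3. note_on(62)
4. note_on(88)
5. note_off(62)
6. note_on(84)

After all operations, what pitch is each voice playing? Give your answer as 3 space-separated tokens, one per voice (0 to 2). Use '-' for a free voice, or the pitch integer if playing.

Answer: 88 71 84

Derivation:
Op 1: note_on(83): voice 0 is free -> assigned | voices=[83 - -]
Op 2: note_on(71): voice 1 is free -> assigned | voices=[83 71 -]
Op 3: note_on(62): voice 2 is free -> assigned | voices=[83 71 62]
Op 4: note_on(88): all voices busy, STEAL voice 0 (pitch 83, oldest) -> assign | voices=[88 71 62]
Op 5: note_off(62): free voice 2 | voices=[88 71 -]
Op 6: note_on(84): voice 2 is free -> assigned | voices=[88 71 84]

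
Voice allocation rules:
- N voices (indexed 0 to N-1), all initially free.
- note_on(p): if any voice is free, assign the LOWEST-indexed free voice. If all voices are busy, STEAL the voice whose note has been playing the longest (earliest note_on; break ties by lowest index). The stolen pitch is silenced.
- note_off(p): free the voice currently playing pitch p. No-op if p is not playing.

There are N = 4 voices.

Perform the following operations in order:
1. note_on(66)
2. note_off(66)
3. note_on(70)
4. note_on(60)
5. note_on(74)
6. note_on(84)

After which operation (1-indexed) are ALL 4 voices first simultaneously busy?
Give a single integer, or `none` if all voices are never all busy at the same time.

Op 1: note_on(66): voice 0 is free -> assigned | voices=[66 - - -]
Op 2: note_off(66): free voice 0 | voices=[- - - -]
Op 3: note_on(70): voice 0 is free -> assigned | voices=[70 - - -]
Op 4: note_on(60): voice 1 is free -> assigned | voices=[70 60 - -]
Op 5: note_on(74): voice 2 is free -> assigned | voices=[70 60 74 -]
Op 6: note_on(84): voice 3 is free -> assigned | voices=[70 60 74 84]

Answer: 6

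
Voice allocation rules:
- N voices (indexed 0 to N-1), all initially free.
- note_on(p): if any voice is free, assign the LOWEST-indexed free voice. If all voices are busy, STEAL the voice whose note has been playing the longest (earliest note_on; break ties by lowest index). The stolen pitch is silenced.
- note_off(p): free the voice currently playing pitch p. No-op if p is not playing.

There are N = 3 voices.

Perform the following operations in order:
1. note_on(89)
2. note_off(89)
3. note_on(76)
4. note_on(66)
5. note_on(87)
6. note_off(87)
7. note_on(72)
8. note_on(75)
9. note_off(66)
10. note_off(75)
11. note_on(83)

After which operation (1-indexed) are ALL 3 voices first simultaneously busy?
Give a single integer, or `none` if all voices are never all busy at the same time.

Answer: 5

Derivation:
Op 1: note_on(89): voice 0 is free -> assigned | voices=[89 - -]
Op 2: note_off(89): free voice 0 | voices=[- - -]
Op 3: note_on(76): voice 0 is free -> assigned | voices=[76 - -]
Op 4: note_on(66): voice 1 is free -> assigned | voices=[76 66 -]
Op 5: note_on(87): voice 2 is free -> assigned | voices=[76 66 87]
Op 6: note_off(87): free voice 2 | voices=[76 66 -]
Op 7: note_on(72): voice 2 is free -> assigned | voices=[76 66 72]
Op 8: note_on(75): all voices busy, STEAL voice 0 (pitch 76, oldest) -> assign | voices=[75 66 72]
Op 9: note_off(66): free voice 1 | voices=[75 - 72]
Op 10: note_off(75): free voice 0 | voices=[- - 72]
Op 11: note_on(83): voice 0 is free -> assigned | voices=[83 - 72]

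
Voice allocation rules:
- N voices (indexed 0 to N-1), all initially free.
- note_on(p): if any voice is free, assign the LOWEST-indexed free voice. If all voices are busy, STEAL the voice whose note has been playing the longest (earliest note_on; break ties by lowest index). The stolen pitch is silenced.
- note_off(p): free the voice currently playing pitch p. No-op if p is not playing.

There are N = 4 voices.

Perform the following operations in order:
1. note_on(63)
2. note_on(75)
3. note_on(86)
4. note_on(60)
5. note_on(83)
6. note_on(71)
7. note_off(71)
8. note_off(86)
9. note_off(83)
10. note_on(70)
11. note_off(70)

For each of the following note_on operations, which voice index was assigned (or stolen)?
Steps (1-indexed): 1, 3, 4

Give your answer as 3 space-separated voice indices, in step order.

Op 1: note_on(63): voice 0 is free -> assigned | voices=[63 - - -]
Op 2: note_on(75): voice 1 is free -> assigned | voices=[63 75 - -]
Op 3: note_on(86): voice 2 is free -> assigned | voices=[63 75 86 -]
Op 4: note_on(60): voice 3 is free -> assigned | voices=[63 75 86 60]
Op 5: note_on(83): all voices busy, STEAL voice 0 (pitch 63, oldest) -> assign | voices=[83 75 86 60]
Op 6: note_on(71): all voices busy, STEAL voice 1 (pitch 75, oldest) -> assign | voices=[83 71 86 60]
Op 7: note_off(71): free voice 1 | voices=[83 - 86 60]
Op 8: note_off(86): free voice 2 | voices=[83 - - 60]
Op 9: note_off(83): free voice 0 | voices=[- - - 60]
Op 10: note_on(70): voice 0 is free -> assigned | voices=[70 - - 60]
Op 11: note_off(70): free voice 0 | voices=[- - - 60]

Answer: 0 2 3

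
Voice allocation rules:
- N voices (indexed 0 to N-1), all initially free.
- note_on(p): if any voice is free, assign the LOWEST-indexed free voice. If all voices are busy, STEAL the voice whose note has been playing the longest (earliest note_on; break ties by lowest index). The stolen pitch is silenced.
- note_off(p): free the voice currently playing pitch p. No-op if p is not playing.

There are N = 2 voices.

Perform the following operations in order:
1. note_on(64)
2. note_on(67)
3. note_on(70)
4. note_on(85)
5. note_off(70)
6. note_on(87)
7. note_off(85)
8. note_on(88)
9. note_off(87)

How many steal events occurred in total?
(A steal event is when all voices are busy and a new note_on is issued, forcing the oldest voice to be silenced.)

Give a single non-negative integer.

Answer: 2

Derivation:
Op 1: note_on(64): voice 0 is free -> assigned | voices=[64 -]
Op 2: note_on(67): voice 1 is free -> assigned | voices=[64 67]
Op 3: note_on(70): all voices busy, STEAL voice 0 (pitch 64, oldest) -> assign | voices=[70 67]
Op 4: note_on(85): all voices busy, STEAL voice 1 (pitch 67, oldest) -> assign | voices=[70 85]
Op 5: note_off(70): free voice 0 | voices=[- 85]
Op 6: note_on(87): voice 0 is free -> assigned | voices=[87 85]
Op 7: note_off(85): free voice 1 | voices=[87 -]
Op 8: note_on(88): voice 1 is free -> assigned | voices=[87 88]
Op 9: note_off(87): free voice 0 | voices=[- 88]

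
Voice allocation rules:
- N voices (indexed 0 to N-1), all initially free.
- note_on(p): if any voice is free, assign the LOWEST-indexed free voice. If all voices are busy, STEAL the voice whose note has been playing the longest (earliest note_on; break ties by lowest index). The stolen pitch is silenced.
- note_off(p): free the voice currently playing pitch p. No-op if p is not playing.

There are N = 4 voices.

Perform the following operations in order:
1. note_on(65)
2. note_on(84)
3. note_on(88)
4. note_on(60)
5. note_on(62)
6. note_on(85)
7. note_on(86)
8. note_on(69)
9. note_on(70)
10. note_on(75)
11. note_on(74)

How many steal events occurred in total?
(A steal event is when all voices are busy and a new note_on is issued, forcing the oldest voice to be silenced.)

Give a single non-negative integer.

Op 1: note_on(65): voice 0 is free -> assigned | voices=[65 - - -]
Op 2: note_on(84): voice 1 is free -> assigned | voices=[65 84 - -]
Op 3: note_on(88): voice 2 is free -> assigned | voices=[65 84 88 -]
Op 4: note_on(60): voice 3 is free -> assigned | voices=[65 84 88 60]
Op 5: note_on(62): all voices busy, STEAL voice 0 (pitch 65, oldest) -> assign | voices=[62 84 88 60]
Op 6: note_on(85): all voices busy, STEAL voice 1 (pitch 84, oldest) -> assign | voices=[62 85 88 60]
Op 7: note_on(86): all voices busy, STEAL voice 2 (pitch 88, oldest) -> assign | voices=[62 85 86 60]
Op 8: note_on(69): all voices busy, STEAL voice 3 (pitch 60, oldest) -> assign | voices=[62 85 86 69]
Op 9: note_on(70): all voices busy, STEAL voice 0 (pitch 62, oldest) -> assign | voices=[70 85 86 69]
Op 10: note_on(75): all voices busy, STEAL voice 1 (pitch 85, oldest) -> assign | voices=[70 75 86 69]
Op 11: note_on(74): all voices busy, STEAL voice 2 (pitch 86, oldest) -> assign | voices=[70 75 74 69]

Answer: 7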